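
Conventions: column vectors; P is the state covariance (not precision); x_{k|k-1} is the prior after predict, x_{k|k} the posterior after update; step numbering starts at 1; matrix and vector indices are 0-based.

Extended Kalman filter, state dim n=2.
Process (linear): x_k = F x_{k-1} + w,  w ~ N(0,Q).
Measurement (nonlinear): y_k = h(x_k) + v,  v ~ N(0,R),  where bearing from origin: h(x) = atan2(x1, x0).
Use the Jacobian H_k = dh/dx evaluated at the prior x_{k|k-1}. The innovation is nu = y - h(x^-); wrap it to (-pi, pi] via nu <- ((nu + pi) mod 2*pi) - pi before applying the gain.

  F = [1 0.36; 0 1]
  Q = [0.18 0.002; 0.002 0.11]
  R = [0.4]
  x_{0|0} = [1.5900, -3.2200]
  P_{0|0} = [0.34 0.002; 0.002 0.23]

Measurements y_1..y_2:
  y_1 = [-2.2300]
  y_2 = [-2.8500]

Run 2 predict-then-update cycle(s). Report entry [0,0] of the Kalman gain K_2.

K[0,0] = 0.4265

step 1: x^-=[0.4308, -3.2200]  P^-=[0.5512 0.0868; 0.0868 0.3400]  H_jac=[0.3051 0.0408]  S=[0.4540]  K=[0.3782; 0.0889]  nu=[-0.7922]  x^+=[0.1312, -3.2904]  P^+=[0.4863 0.0715; 0.0715 0.3364]
step 2: x^-=[-1.0534, -3.2904]  P^-=[0.7614 0.1946; 0.1946 0.4464]  H_jac=[0.2757 -0.0882]  S=[0.4519]  K=[0.4265; 0.0316]  nu=[-0.9694]  x^+=[-1.4668, -3.3210]  P^+=[0.6792 0.1886; 0.1886 0.4460]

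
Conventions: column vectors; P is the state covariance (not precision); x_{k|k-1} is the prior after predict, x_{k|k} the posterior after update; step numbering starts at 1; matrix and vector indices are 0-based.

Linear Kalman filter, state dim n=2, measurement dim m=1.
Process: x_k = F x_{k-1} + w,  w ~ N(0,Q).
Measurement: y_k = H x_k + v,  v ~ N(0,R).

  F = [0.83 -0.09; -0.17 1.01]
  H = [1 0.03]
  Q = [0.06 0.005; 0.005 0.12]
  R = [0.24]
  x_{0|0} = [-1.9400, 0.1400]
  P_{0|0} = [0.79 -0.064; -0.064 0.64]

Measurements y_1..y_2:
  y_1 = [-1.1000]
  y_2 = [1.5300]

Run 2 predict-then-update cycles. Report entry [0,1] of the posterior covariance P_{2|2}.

P_post[0,1] = -0.0988

step 1: x^-=[-1.6228, 0.4712]  P^-=[0.6190 -0.2193; -0.2193 0.8177]  S=[0.8466]  K=[0.7234; -0.2300]  nu=[0.5087]  x^+=[-1.2548, 0.3542]  P^+=[0.1760 -0.0784; -0.0784 0.7729]
step 2: x^-=[-1.0734, 0.5710]  P^-=[0.1992 -0.1570; -0.1570 0.9404]  S=[0.4306]  K=[0.4516; -0.2991]  nu=[2.5863]  x^+=[0.0947, -0.2024]  P^+=[0.1114 -0.0988; -0.0988 0.9019]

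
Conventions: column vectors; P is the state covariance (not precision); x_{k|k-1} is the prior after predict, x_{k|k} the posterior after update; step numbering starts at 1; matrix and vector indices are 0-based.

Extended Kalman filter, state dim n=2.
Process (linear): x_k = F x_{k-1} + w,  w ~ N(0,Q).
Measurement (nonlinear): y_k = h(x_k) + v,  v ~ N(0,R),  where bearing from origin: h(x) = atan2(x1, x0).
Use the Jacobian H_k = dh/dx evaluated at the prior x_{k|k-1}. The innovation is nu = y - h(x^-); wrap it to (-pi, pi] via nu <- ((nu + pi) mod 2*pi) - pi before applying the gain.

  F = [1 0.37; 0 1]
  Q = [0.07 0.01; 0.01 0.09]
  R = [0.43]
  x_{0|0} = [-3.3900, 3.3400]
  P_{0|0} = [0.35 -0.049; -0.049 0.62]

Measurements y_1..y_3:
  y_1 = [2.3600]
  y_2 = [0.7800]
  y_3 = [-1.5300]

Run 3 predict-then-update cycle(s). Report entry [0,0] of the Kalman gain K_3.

K[0,0] = -0.4701

step 1: x^-=[-2.1542, 3.3400]  P^-=[0.4686 0.1904; 0.1904 0.7100]  H_jac=[-0.2114 -0.1364]  S=[0.4751]  K=[-0.2632; -0.2885]  nu=[0.2164]  x^+=[-2.2111, 3.2776]  P^+=[0.4357 0.1543; 0.1543 0.6704]
step 2: x^-=[-0.9984, 3.2776]  P^-=[0.7117 0.4124; 0.4124 0.7604]  H_jac=[-0.2792 -0.0851]  S=[0.5106]  K=[-0.4579; -0.3522]  nu=[-1.0865]  x^+=[-0.5010, 3.6602]  P^+=[0.6046 0.3301; 0.3301 0.6971]
step 3: x^-=[0.8533, 3.6602]  P^-=[1.0143 0.5980; 0.5980 0.7871]  H_jac=[-0.2591 0.0604]  S=[0.4823]  K=[-0.4701; -0.2227]  nu=[-2.8718]  x^+=[2.2033, 4.2998]  P^+=[0.9077 0.5475; 0.5475 0.7632]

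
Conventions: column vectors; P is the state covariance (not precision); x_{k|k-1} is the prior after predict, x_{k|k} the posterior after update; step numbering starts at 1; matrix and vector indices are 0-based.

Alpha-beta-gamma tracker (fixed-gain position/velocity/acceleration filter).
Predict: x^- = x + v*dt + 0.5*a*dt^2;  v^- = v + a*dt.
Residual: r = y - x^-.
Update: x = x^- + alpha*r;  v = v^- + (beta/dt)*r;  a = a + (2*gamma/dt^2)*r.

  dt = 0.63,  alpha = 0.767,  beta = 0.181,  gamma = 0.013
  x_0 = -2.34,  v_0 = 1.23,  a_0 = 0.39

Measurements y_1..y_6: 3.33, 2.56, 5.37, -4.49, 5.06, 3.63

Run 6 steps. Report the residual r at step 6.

step 1: x_pred=-1.4877  r=4.8177  x^+=2.2075  v^+=2.8598  a^+=0.7056
step 2: x_pred=4.1492  r=-1.5892  x^+=2.9303  v^+=2.8478  a^+=0.6015
step 3: x_pred=4.8438  r=0.5262  x^+=5.2474  v^+=3.3779  a^+=0.6360
step 4: x_pred=7.5017  r=-11.9917  x^+=-1.6959  v^+=0.3333  a^+=-0.1496
step 5: x_pred=-1.5156  r=6.5756  x^+=3.5279  v^+=2.1283  a^+=0.2812
step 6: x_pred=4.9245  r=-1.2945  x^+=3.9316  v^+=1.9335  a^+=0.1964

resid = -1.2945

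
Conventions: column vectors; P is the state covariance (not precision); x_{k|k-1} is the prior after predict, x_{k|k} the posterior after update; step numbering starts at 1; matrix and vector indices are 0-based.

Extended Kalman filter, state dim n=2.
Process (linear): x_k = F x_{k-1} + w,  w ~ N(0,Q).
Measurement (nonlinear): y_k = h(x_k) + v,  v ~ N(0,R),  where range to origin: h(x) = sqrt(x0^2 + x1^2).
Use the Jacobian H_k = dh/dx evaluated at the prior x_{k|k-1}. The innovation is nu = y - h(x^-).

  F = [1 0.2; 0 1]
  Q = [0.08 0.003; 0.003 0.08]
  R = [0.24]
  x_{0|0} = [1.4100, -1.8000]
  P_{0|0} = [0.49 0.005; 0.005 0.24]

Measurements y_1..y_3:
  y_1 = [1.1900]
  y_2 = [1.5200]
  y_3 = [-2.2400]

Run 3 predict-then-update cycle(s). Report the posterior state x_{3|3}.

step 1: x^-=[1.0500, -1.8000]  P^-=[0.5816 0.0560; 0.0560 0.3200]  H_jac=[0.5039 -0.8638]  S=[0.5777]  K=[0.4236; -0.4296]  nu=[-0.8939]  x^+=[0.6714, -1.4160]  P^+=[0.4780 0.1611; 0.1611 0.2134]
step 2: x^-=[0.3882, -1.4160]  P^-=[0.6309 0.2068; 0.2068 0.2934]  H_jac=[0.2644 -0.9644]  S=[0.4515]  K=[-0.0722; -0.5055]  nu=[0.0518]  x^+=[0.3845, -1.4421]  P^+=[0.6286 0.1903; 0.1903 0.1780]
step 3: x^-=[0.0960, -1.4421]  P^-=[0.7918 0.2289; 0.2289 0.2580]  H_jac=[0.0664 -0.9978]  S=[0.4700]  K=[-0.3740; -0.5153]  nu=[-3.6853]  x^+=[1.4745, 0.4570]  P^+=[0.7261 0.1383; 0.1383 0.1332]

x_post = [1.4745, 0.4570]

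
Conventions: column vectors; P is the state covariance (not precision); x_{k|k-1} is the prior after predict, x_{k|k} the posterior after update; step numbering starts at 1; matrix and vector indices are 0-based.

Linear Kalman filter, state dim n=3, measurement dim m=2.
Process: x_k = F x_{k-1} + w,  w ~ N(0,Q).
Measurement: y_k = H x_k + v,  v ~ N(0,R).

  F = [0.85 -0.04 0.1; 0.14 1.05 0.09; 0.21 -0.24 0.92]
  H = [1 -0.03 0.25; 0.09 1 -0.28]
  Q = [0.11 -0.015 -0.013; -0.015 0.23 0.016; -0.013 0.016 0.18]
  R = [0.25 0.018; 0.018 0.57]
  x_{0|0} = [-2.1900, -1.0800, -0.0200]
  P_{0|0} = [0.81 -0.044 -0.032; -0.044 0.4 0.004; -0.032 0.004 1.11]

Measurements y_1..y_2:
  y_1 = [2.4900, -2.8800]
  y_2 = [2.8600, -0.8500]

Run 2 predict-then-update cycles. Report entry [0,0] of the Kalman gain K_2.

K[0,0] = 0.4453

step 1: x^-=[-1.8203, -1.4424, -0.2191]  P^-=[0.7045 0.0331 0.2210; 0.0331 0.6829 0.0217; 0.2210 0.0217 1.1686]  S=[1.1363 -0.0392; -0.0392 1.3328]  K=[0.6693 0.0456; 0.0335 0.5110; 0.4440 -0.2012]  nu=[4.3218, -1.3351]  x^+=[1.0113, -1.9800, 1.9686]  P^+=[0.1951 -0.0100 -0.1090; -0.0100 0.3349 0.1505; -0.1090 0.1505 0.8836]
step 2: x^-=[1.1357, -1.7602, 2.4986]  P^-=[0.2413 -0.0014 0.0118; -0.0014 0.6330 0.1347; 0.0118 0.1347 0.8482]  S=[0.5488 -0.0083; -0.0083 1.1952]  K=[0.4453 0.0173; 0.0317 0.4982; 0.3992 -0.0824]  nu=[1.0469, 1.5076]  x^+=[1.6280, -0.9759, 2.7924]  P^+=[0.1322 -0.0176 -0.0843; -0.0176 0.3361 0.1784; -0.0843 0.1784 0.7520]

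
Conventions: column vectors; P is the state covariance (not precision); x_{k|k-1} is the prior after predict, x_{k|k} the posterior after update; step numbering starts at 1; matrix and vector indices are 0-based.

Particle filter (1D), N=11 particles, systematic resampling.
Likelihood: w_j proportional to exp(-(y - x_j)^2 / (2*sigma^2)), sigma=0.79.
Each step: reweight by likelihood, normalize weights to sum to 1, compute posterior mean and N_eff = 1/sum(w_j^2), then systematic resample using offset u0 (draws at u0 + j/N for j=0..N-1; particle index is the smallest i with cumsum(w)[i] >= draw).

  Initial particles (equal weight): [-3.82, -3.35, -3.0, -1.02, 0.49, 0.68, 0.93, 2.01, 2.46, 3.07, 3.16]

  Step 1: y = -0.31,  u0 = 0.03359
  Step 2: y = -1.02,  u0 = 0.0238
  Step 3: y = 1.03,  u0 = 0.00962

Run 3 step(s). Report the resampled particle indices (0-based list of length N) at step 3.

step 1: w=[0.0000, 0.0003, 0.0015, 0.3283, 0.2945, 0.2242, 0.1435, 0.0066, 0.0011, 0.0001, 0.0000]  mean=0.1058  Neff=3.7679  idx=[3, 3, 3, 3, 4, 4, 4, 5, 5, 6, 6]
step 2: w=[0.2094, 0.2094, 0.2094, 0.2094, 0.0337, 0.0337, 0.0337, 0.0207, 0.0207, 0.0100, 0.0100]  mean=-0.7582  Neff=5.5596  idx=[0, 0, 0, 1, 1, 2, 2, 3, 3, 4, 6]
step 3: w=[0.0182, 0.0182, 0.0182, 0.0182, 0.0182, 0.0182, 0.0182, 0.0182, 0.0182, 0.4180, 0.4180]  mean=0.2424  Neff=2.8370  idx=[0, 5, 9, 9, 9, 9, 9, 10, 10, 10, 10]

resampled_idx = [0, 5, 9, 9, 9, 9, 9, 10, 10, 10, 10]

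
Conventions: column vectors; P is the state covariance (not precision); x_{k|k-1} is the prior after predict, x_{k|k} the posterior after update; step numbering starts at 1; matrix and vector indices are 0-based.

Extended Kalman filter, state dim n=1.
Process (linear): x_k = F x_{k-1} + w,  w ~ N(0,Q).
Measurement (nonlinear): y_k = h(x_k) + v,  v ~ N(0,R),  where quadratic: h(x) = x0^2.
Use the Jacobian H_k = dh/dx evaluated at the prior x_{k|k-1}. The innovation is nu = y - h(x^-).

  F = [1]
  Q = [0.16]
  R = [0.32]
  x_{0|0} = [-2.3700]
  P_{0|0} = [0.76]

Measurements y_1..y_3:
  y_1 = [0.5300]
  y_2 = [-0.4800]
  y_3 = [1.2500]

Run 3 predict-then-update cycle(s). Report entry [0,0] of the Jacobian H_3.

step 1: x^-=[-2.3700]  P^-=[0.9200]  H_jac=[-4.7400]  S=[20.9902]  K=[-0.2078]  nu=[-5.0869]  x^+=[-1.3132]  P^+=[0.0140]
step 2: x^-=[-1.3132]  P^-=[0.1740]  H_jac=[-2.6264]  S=[1.5204]  K=[-0.3006]  nu=[-2.2044]  x^+=[-0.6505]  P^+=[0.0366]
step 3: x^-=[-0.6505]  P^-=[0.1966]  H_jac=[-1.3010]  S=[0.6528]  K=[-0.3919]  nu=[0.8269]  x^+=[-0.9745]  P^+=[0.0964]

H_jac[0,0] = -1.3010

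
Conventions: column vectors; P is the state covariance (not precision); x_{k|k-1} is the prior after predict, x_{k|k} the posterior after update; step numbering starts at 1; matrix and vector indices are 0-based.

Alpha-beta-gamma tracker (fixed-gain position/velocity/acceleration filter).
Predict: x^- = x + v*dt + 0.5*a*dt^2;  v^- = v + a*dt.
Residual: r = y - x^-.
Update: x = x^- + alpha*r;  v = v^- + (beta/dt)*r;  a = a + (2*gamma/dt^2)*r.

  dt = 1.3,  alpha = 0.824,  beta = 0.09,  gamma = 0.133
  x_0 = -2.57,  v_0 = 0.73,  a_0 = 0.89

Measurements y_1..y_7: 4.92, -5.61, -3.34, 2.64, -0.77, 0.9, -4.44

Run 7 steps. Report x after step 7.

step 1: x_pred=-0.8690  r=5.7889  x^+=3.9011  v^+=2.2878  a^+=1.8012
step 2: x_pred=8.3972  r=-14.0072  x^+=-3.1447  v^+=3.6596  a^+=-0.4035
step 3: x_pred=1.2717  r=-4.6117  x^+=-2.5283  v^+=2.8157  a^+=-1.1294
step 4: x_pred=0.1777  r=2.4623  x^+=2.2066  v^+=1.5179  a^+=-0.7418
step 5: x_pred=3.5531  r=-4.3231  x^+=-0.0091  v^+=0.2543  a^+=-1.4223
step 6: x_pred=-0.8804  r=1.7804  x^+=0.5866  v^+=-1.4714  a^+=-1.1421
step 7: x_pred=-2.2913  r=-2.1487  x^+=-4.0618  v^+=-3.1049  a^+=-1.4803

x_post = -4.0618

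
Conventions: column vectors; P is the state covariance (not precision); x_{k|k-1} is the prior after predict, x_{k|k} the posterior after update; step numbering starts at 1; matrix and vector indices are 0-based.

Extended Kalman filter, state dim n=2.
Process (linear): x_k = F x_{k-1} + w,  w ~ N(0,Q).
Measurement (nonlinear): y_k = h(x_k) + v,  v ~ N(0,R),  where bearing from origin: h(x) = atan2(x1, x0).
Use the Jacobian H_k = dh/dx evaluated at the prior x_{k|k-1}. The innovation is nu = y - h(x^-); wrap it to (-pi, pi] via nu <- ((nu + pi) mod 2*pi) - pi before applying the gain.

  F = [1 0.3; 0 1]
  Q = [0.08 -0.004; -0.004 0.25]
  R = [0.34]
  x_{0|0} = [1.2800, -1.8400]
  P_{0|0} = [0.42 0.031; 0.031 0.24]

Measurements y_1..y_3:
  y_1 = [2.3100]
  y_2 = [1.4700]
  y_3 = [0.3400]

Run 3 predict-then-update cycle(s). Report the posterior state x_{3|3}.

x_post = [-2.8457, -3.2386]

step 1: x^-=[0.7280, -1.8400]  P^-=[0.5402 0.0990; 0.0990 0.4900]  H_jac=[0.4699 0.1859]  S=[0.4935]  K=[0.5517; 0.2789]  nu=[-2.7791]  x^+=[-0.8051, -2.6150]  P^+=[0.3900 0.0231; 0.0231 0.4516]
step 2: x^-=[-1.5896, -2.6150]  P^-=[0.5245 0.1546; 0.1546 0.7016]  H_jac=[0.2792 -0.1697]  S=[0.3865]  K=[0.3111; -0.1965]  nu=[-2.6962]  x^+=[-2.4284, -2.0852]  P^+=[0.4871 0.1782; 0.1782 0.6867]
step 3: x^-=[-3.0539, -2.0852]  P^-=[0.7358 0.3802; 0.3802 0.9367]  H_jac=[0.1525 -0.2233]  S=[0.3779]  K=[0.0722; -0.4001]  nu=[2.8825]  x^+=[-2.8457, -3.2386]  P^+=[0.7338 0.3911; 0.3911 0.8762]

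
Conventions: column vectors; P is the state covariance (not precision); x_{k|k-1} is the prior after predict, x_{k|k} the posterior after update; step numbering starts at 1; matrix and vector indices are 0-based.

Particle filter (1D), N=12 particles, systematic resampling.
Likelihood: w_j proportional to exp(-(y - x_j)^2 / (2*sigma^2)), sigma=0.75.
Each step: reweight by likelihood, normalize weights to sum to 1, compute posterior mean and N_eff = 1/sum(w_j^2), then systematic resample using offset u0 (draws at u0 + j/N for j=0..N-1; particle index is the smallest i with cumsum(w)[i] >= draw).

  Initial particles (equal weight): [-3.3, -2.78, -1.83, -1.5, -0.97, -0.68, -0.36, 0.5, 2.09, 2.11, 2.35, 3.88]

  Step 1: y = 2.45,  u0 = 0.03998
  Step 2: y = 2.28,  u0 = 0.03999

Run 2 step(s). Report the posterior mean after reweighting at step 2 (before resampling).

step 1: w=[0.0000, 0.0000, 0.0000, 0.0000, 0.0000, 0.0001, 0.0003, 0.0114, 0.2988, 0.3026, 0.3324, 0.0545]  mean=2.2609  Neff=3.3967  idx=[8, 8, 8, 8, 9, 9, 9, 10, 10, 10, 10, 11]
step 2: w=[0.0890, 0.0890, 0.0890, 0.0890, 0.0896, 0.0896, 0.0896, 0.0915, 0.0915, 0.0915, 0.0915, 0.0094]  mean=2.2074  Neff=11.1978  idx=[0, 1, 2, 3, 4, 5, 6, 6, 7, 8, 9, 10]

post_mean = 2.2074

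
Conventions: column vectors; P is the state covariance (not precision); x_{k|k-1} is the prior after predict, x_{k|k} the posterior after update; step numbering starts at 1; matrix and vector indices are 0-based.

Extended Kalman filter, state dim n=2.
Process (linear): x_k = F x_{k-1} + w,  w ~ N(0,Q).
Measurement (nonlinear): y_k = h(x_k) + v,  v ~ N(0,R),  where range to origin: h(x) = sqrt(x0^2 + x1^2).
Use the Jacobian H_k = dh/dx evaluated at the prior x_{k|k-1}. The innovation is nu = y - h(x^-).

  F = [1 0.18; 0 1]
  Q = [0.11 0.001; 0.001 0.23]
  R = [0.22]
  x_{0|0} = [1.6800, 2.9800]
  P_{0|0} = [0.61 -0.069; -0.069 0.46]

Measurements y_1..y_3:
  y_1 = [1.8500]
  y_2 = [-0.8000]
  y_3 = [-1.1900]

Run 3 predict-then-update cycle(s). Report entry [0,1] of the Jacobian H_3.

H_jac[0,1] = 0.3272

step 1: x^-=[2.2164, 2.9800]  P^-=[0.7101 0.0148; 0.0148 0.6900]  H_jac=[0.5968 0.8024]  S=[0.9313]  K=[0.4678; 0.6040]  nu=[-1.8639]  x^+=[1.3446, 1.8543]  P^+=[0.5063 -0.2483; -0.2483 0.3503]
step 2: x^-=[1.6783, 1.8543]  P^-=[0.5382 -0.1843; -0.1843 0.5803]  H_jac=[0.6711 0.7414]  S=[0.5980]  K=[0.3756; 0.5127]  nu=[-3.3010]  x^+=[0.4386, 0.1620]  P^+=[0.4539 -0.2994; -0.2994 0.4231]
step 3: x^-=[0.4678, 0.1620]  P^-=[0.4698 -0.2222; -0.2222 0.6531]  H_jac=[0.9450 0.3272]  S=[0.5720]  K=[0.6490; 0.0065]  nu=[-1.6850]  x^+=[-0.6258, 0.1511]  P^+=[0.2289 -0.2246; -0.2246 0.6531]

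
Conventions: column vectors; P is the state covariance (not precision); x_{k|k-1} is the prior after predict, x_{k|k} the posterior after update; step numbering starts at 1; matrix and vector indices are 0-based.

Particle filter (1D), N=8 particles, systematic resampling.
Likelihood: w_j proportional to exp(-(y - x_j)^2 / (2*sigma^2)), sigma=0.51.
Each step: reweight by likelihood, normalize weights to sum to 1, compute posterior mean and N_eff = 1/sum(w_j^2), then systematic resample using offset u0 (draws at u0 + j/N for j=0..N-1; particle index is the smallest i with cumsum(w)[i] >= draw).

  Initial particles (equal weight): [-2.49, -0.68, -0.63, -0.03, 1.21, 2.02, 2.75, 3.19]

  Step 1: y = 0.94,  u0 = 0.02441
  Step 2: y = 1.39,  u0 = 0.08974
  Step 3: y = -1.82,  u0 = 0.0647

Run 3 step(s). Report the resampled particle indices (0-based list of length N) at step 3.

step 1: w=[0.0000, 0.0056, 0.0076, 0.1417, 0.7517, 0.0919, 0.0016, 0.0001]  mean=1.0868  Neff=1.6846  idx=[3, 3, 4, 4, 4, 4, 4, 4]
step 2: w=[0.0037, 0.0037, 0.1654, 0.1654, 0.1654, 0.1654, 0.1654, 0.1654]  mean=1.2009  Neff=6.0876  idx=[2, 3, 4, 4, 5, 6, 7, 7]
step 3: w=[0.1250, 0.1250, 0.1250, 0.1250, 0.1250, 0.1250, 0.1250, 0.1250]  mean=1.2100  Neff=8.0000  idx=[0, 1, 2, 3, 4, 5, 6, 7]

resampled_idx = [0, 1, 2, 3, 4, 5, 6, 7]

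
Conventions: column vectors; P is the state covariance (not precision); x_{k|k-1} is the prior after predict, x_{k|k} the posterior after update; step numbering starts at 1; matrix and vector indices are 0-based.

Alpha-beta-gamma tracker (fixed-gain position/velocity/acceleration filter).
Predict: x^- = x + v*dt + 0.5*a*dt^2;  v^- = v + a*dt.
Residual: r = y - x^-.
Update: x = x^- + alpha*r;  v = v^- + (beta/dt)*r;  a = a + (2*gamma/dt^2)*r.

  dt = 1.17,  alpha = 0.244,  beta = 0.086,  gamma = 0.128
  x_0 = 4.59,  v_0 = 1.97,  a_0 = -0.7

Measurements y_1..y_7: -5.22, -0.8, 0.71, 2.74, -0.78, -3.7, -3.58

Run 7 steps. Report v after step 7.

step 1: x_pred=6.4158  r=-11.6358  x^+=3.5767  v^+=0.2957  a^+=-2.8760
step 2: x_pred=1.9542  r=-2.7542  x^+=1.2821  v^+=-3.2717  a^+=-3.3911
step 3: x_pred=-4.8667  r=5.5767  x^+=-3.5060  v^+=-6.8293  a^+=-2.3482
step 4: x_pred=-13.1035  r=15.8435  x^+=-9.2377  v^+=-8.4121  a^+=0.6148
step 5: x_pred=-18.6591  r=17.8791  x^+=-14.2966  v^+=-6.3787  a^+=3.9584
step 6: x_pred=-19.0503  r=15.3503  x^+=-15.3049  v^+=-0.6191  a^+=6.8290
step 7: x_pred=-11.3550  r=7.7750  x^+=-9.4579  v^+=7.9424  a^+=8.2831

v_post = 7.9424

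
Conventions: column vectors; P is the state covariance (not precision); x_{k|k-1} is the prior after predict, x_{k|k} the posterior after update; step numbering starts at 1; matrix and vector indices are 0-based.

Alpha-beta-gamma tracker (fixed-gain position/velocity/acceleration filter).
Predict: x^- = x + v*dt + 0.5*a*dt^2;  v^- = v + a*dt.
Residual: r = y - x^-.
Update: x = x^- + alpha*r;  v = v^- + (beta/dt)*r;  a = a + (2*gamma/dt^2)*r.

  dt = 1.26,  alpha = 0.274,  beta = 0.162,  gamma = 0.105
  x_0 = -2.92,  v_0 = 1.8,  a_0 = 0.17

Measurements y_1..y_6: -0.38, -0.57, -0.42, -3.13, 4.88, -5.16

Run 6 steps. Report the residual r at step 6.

step 1: x_pred=-0.5171  r=0.1371  x^+=-0.4795  v^+=2.0318  a^+=0.1881
step 2: x_pred=2.2299  r=-2.7999  x^+=1.4627  v^+=1.9089  a^+=-0.1822
step 3: x_pred=3.7233  r=-4.1433  x^+=2.5880  v^+=1.1466  a^+=-0.7303
step 4: x_pred=3.4530  r=-6.5830  x^+=1.6492  v^+=-0.6200  a^+=-1.6010
step 5: x_pred=-0.4029  r=5.2829  x^+=1.0446  v^+=-1.9581  a^+=-0.9023
step 6: x_pred=-2.1388  r=-3.0212  x^+=-2.9666  v^+=-3.4834  a^+=-1.3019

resid = -3.0212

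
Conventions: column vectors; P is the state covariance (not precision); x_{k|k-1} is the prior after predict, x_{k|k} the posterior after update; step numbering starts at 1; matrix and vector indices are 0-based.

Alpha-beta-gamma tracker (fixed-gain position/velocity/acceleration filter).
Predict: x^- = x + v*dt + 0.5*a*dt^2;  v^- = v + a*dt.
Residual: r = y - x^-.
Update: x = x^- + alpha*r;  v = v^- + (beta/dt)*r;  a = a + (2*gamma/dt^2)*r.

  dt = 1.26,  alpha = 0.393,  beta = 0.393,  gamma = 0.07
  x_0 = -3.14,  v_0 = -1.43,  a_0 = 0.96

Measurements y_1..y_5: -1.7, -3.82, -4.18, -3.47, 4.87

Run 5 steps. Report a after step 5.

a_post = 0.6829

step 1: x_pred=-4.1798  r=2.4798  x^+=-3.2052  v^+=0.5530  a^+=1.1787
step 2: x_pred=-1.5727  r=-2.2473  x^+=-2.4559  v^+=1.3372  a^+=0.9805
step 3: x_pred=0.0073  r=-4.1873  x^+=-1.6383  v^+=1.2666  a^+=0.6112
step 4: x_pred=0.4429  r=-3.9129  x^+=-1.0949  v^+=0.8164  a^+=0.2662
step 5: x_pred=0.1450  r=4.7250  x^+=2.0019  v^+=2.6255  a^+=0.6829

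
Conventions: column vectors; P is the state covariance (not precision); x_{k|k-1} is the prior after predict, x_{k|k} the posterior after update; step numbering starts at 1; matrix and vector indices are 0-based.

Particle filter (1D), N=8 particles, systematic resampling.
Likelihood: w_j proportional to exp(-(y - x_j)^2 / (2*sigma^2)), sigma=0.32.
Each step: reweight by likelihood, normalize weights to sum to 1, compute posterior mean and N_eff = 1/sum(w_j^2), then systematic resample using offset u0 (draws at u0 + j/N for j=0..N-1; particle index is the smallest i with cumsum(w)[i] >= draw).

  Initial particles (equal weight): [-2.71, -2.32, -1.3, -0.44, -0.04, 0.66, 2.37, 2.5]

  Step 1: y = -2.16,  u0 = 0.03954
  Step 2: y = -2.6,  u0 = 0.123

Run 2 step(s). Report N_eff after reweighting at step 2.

N_eff = 7.8214

step 1: w=[0.2007, 0.7756, 0.0237, 0.0000, 0.0000, 0.0000, 0.0000, 0.0000]  mean=-2.3740  Neff=1.5567  idx=[0, 0, 1, 1, 1, 1, 1, 1]
step 2: w=[0.1577, 0.1577, 0.1141, 0.1141, 0.1141, 0.1141, 0.1141, 0.1141]  mean=-2.4430  Neff=7.8214  idx=[0, 1, 2, 3, 4, 5, 6, 7]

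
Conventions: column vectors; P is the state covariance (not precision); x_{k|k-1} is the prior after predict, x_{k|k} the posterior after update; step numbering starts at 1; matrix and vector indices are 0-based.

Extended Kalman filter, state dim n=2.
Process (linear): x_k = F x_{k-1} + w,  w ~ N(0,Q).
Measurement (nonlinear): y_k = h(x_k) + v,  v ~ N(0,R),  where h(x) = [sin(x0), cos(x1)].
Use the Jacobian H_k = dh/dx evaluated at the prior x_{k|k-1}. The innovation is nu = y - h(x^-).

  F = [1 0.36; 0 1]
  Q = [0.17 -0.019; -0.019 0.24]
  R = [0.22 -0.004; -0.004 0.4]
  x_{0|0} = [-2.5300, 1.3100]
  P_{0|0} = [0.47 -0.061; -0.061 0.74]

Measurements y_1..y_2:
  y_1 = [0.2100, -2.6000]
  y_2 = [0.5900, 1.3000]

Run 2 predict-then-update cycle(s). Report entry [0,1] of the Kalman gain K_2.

K[0,1] = 0.0362

step 1: x^-=[-2.0584, 1.3100]  P^-=[0.6920 0.1864; 0.1864 0.9800]  H_jac=[-0.4685 0.0000; 0.0000 -0.9662]  S=[0.3719 0.0804; 0.0804 1.3148]  K=[-0.8534 -0.0848; -0.0802 -0.7152]  nu=[1.0935, -2.8579]  x^+=[-2.7492, 3.2663]  P^+=[0.4000 0.0316; 0.0316 0.2958]
step 2: x^-=[-1.5734, 3.2663]  P^-=[0.6311 0.1191; 0.1191 0.5358]  H_jac=[-0.0026 0.0000; 0.0000 0.1244]  S=[0.2200 -0.0040; -0.0040 0.4083]  K=[-0.0068 0.0362; 0.0016 0.1632]  nu=[1.5900, 2.2922]  x^+=[-1.5012, 3.6429]  P^+=[0.6305 0.1166; 0.1166 0.5249]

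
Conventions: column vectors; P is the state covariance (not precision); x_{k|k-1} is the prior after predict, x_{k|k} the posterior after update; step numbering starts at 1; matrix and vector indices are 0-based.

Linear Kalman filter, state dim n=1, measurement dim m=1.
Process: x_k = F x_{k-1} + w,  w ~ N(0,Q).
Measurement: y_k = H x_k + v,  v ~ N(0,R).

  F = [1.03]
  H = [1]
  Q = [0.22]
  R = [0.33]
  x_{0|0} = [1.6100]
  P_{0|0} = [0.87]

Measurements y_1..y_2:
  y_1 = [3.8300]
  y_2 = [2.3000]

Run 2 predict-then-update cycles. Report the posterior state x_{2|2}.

step 1: x^-=[1.6583]  P^-=[1.1430]  S=[1.4730]  K=[0.7760]  nu=[2.1717]  x^+=[3.3435]  P^+=[0.2561]
step 2: x^-=[3.4438]  P^-=[0.4917]  S=[0.8217]  K=[0.5984]  nu=[-1.1438]  x^+=[2.7594]  P^+=[0.1975]

x_post = [2.7594]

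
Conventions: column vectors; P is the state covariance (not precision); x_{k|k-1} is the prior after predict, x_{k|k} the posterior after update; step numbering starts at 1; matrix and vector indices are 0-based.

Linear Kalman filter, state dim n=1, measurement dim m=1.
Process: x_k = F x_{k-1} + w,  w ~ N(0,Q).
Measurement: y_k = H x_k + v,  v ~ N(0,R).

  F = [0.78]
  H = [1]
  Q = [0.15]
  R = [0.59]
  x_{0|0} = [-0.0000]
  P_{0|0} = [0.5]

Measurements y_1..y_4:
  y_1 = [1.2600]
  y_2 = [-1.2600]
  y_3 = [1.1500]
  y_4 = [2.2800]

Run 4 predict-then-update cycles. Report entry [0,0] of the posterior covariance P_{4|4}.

P_post[0,0] = 0.1821

step 1: x^-=[0.0000]  P^-=[0.4542]  S=[1.0442]  K=[0.4350]  nu=[1.2600]  x^+=[0.5481]  P^+=[0.2566]
step 2: x^-=[0.4275]  P^-=[0.3061]  S=[0.8961]  K=[0.3416]  nu=[-1.6875]  x^+=[-0.1490]  P^+=[0.2016]
step 3: x^-=[-0.1162]  P^-=[0.2726]  S=[0.8626]  K=[0.3160]  nu=[1.2662]  x^+=[0.2840]  P^+=[0.1865]
step 4: x^-=[0.2215]  P^-=[0.2634]  S=[0.8534]  K=[0.3087]  nu=[2.0585]  x^+=[0.8569]  P^+=[0.1821]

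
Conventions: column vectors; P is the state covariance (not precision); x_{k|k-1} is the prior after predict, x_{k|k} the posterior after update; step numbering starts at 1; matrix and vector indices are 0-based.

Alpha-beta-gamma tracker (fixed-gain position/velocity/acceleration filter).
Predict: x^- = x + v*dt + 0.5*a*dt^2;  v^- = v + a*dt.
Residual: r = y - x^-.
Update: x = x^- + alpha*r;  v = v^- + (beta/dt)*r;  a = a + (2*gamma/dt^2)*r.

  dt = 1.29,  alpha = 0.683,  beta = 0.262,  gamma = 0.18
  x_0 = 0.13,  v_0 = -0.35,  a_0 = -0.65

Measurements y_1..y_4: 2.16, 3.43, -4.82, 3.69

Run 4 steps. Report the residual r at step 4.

resid = 7.8426

step 1: x_pred=-0.8623  r=3.0223  x^+=1.2019  v^+=-0.5747  a^+=0.0038
step 2: x_pred=0.4638  r=2.9662  x^+=2.4897  v^+=0.0327  a^+=0.6455
step 3: x_pred=3.0690  r=-7.8890  x^+=-2.3192  v^+=-0.7368  a^+=-1.0611
step 4: x_pred=-4.1526  r=7.8426  x^+=1.2039  v^+=-0.5129  a^+=0.6355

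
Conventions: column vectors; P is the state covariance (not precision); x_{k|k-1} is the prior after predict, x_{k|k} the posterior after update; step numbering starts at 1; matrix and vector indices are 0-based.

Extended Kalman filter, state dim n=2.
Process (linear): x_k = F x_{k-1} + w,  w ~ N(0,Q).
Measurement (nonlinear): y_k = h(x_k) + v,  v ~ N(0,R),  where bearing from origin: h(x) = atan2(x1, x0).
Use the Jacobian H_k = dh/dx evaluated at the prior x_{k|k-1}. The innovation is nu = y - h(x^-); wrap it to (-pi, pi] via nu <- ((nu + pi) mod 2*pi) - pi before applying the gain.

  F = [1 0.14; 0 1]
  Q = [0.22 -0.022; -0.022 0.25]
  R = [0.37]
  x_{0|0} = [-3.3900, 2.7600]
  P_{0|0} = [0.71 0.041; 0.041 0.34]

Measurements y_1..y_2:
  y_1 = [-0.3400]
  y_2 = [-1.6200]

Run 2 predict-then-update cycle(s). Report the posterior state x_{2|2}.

x_post = [-3.1024, 2.9403]

step 1: x^-=[-3.0036, 2.7600]  P^-=[0.9481 0.0666; 0.0666 0.5900]  H_jac=[-0.1659 -0.1805]  S=[0.4193]  K=[-0.4038; -0.2803]  nu=[-2.7384]  x^+=[-1.8979, 3.5277]  P^+=[0.8798 0.0191; 0.0191 0.5570]
step 2: x^-=[-1.4041, 3.5277]  P^-=[1.1161 0.0751; 0.0751 0.8070]  H_jac=[-0.2447 -0.0974]  S=[0.4481]  K=[-0.6259; -0.2165]  nu=[2.7136]  x^+=[-3.1024, 2.9403]  P^+=[0.9406 0.0144; 0.0144 0.7861]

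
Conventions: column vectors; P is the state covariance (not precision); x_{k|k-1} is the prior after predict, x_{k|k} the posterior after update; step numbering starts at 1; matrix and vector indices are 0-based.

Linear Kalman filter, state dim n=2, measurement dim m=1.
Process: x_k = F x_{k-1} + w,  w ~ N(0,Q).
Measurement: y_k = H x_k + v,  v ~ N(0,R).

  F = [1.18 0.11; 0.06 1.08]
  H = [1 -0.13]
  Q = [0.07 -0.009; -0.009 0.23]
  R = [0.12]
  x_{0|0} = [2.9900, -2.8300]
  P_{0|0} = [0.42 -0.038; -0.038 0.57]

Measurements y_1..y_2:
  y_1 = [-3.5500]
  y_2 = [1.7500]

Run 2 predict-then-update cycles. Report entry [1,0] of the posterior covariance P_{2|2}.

P_post[1,0] = 0.1883

step 1: x^-=[3.2169, -2.8770]  P^-=[0.6518 0.0398; 0.0398 0.8914]  S=[0.7766]  K=[0.8327; -0.0980]  nu=[-7.1409]  x^+=[-2.7296, -2.1771]  P^+=[0.1133 0.1032; 0.1032 0.8840]
step 2: x^-=[-3.4604, -2.5150]  P^-=[0.2653 0.2362; 0.2362 1.2748]  S=[0.3454]  K=[0.6791; 0.2040]  nu=[4.8834]  x^+=[-0.1440, -1.5190]  P^+=[0.1060 0.1883; 0.1883 1.2605]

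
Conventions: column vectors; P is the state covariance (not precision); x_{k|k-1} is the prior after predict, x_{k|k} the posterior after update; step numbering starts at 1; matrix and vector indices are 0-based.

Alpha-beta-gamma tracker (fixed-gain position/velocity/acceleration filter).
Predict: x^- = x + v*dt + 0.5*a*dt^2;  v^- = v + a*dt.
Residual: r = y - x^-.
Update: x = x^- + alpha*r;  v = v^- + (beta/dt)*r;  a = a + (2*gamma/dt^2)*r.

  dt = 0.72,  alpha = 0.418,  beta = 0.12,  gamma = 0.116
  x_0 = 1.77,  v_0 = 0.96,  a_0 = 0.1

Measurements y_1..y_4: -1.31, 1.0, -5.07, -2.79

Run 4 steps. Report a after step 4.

a_post = -2.7589

step 1: x_pred=2.4871  r=-3.7971  x^+=0.8999  v^+=0.3991  a^+=-1.5993
step 2: x_pred=0.7728  r=0.2272  x^+=0.8677  v^+=-0.7145  a^+=-1.4976
step 3: x_pred=-0.0349  r=-5.0351  x^+=-2.1396  v^+=-2.6320  a^+=-3.7510
step 4: x_pred=-5.0068  r=2.2168  x^+=-4.0802  v^+=-4.9632  a^+=-2.7589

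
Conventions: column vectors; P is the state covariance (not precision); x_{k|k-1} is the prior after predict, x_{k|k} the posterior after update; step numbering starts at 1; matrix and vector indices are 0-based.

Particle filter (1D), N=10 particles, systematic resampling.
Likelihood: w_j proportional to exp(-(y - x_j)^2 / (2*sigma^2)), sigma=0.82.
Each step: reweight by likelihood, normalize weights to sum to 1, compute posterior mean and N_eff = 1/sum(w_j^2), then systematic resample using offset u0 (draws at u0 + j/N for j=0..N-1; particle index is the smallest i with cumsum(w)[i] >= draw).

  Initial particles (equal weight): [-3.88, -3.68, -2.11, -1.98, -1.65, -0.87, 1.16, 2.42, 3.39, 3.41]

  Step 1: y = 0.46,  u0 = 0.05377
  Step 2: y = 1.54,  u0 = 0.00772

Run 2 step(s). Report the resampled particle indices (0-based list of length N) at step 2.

step 1: w=[0.0000, 0.0000, 0.0068, 0.0111, 0.0338, 0.2486, 0.6435, 0.0532, 0.0016, 0.0014]  mean=0.5770  Neff=2.0833  idx=[5, 5, 5, 6, 6, 6, 6, 6, 6, 7]
step 2: w=[0.0022, 0.0022, 0.0022, 0.1499, 0.1499, 0.1499, 0.1499, 0.1499, 0.1499, 0.0938]  mean=1.2647  Neff=6.9605  idx=[3, 3, 4, 5, 5, 6, 7, 7, 8, 9]

resampled_idx = [3, 3, 4, 5, 5, 6, 7, 7, 8, 9]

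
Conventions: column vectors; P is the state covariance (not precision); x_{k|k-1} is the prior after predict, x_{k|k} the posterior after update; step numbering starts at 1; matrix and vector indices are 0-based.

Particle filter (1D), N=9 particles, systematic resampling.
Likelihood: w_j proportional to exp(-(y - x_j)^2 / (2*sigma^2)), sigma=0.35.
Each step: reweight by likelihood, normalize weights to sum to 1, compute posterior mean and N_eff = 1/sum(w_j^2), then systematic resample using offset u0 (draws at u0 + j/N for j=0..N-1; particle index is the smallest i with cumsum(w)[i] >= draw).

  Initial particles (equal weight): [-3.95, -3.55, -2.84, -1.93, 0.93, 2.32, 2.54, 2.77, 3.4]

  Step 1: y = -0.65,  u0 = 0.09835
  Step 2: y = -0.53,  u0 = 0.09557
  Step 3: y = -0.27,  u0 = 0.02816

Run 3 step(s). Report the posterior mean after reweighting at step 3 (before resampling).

step 1: w=[0.0000, 0.0000, 0.0000, 0.9707, 0.0293, 0.0000, 0.0000, 0.0000, 0.0000]  mean=-1.8463  Neff=1.0602  idx=[3, 3, 3, 3, 3, 3, 3, 3, 4]
step 2: w=[0.1177, 0.1177, 0.1177, 0.1177, 0.1177, 0.1177, 0.1177, 0.1177, 0.0584]  mean=-1.7629  Neff=8.7539  idx=[0, 1, 2, 3, 4, 5, 6, 7, 8]
step 3: w=[0.0045, 0.0045, 0.0045, 0.0045, 0.0045, 0.0045, 0.0045, 0.0045, 0.9641]  mean=0.8273  Neff=1.0757  idx=[6, 8, 8, 8, 8, 8, 8, 8, 8]

post_mean = 0.8273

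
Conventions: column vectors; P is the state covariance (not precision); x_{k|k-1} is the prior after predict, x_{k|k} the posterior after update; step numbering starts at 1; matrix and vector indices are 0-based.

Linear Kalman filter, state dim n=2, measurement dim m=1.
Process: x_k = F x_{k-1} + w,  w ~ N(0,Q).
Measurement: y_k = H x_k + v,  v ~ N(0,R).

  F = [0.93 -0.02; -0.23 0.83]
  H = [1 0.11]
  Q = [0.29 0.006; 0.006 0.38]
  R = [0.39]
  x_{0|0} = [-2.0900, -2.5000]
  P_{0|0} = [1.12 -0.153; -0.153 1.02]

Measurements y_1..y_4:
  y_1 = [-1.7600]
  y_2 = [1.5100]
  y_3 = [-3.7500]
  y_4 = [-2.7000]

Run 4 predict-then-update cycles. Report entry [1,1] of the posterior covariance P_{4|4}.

P_post[1,1] = 1.3689

step 1: x^-=[-1.8937, -1.5943]  P^-=[1.2648 -0.3693; -0.3693 1.2003]  S=[1.5881]  K=[0.7709; -0.1494]  nu=[0.3091]  x^+=[-1.6555, -1.6405]  P^+=[0.3211 -0.1864; -0.1864 1.1649]
step 2: x^-=[-1.5068, -0.9808]  P^-=[0.5752 -0.2268; -0.2268 1.2707]  S=[0.9306]  K=[0.5912; -0.0935]  nu=[3.1247]  x^+=[0.3406, -1.2730]  P^+=[0.2499 -0.1753; -0.1753 1.2625]
step 3: x^-=[0.3422, -1.1349]  P^-=[0.5131 -0.2046; -0.2046 1.3299]  S=[0.8742]  K=[0.5612; -0.0666]  nu=[-3.9674]  x^+=[-1.8844, -0.8705]  P^+=[0.2378 -0.1719; -0.1719 1.3260]
step 4: x^-=[-1.7350, -0.2891]  P^-=[0.5026 -0.2003; -0.2003 1.3717]  S=[0.8651]  K=[0.5555; -0.0571]  nu=[-0.9332]  x^+=[-2.2534, -0.2358]  P^+=[0.2356 -0.1729; -0.1729 1.3689]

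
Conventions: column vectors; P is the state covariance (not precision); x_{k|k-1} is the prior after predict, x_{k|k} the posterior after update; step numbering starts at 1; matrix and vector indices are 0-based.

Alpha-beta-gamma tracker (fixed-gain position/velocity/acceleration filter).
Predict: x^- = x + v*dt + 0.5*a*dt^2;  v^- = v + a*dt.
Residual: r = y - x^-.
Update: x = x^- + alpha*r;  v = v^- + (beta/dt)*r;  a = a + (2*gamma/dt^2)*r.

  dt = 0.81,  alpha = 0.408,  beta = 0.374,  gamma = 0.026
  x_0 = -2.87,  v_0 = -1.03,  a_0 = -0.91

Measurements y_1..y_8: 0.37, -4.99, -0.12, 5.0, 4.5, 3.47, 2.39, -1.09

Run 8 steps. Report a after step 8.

step 1: x_pred=-4.0028  r=4.3728  x^+=-2.2187  v^+=0.2520  a^+=-0.5634
step 2: x_pred=-2.1995  r=-2.7905  x^+=-3.3380  v^+=-1.4929  a^+=-0.7846
step 3: x_pred=-4.8046  r=4.6846  x^+=-2.8933  v^+=0.0346  a^+=-0.4133
step 4: x_pred=-3.0008  r=8.0008  x^+=0.2635  v^+=3.3941  a^+=0.2208
step 5: x_pred=3.0851  r=1.4149  x^+=3.6624  v^+=4.2262  a^+=0.3329
step 6: x_pred=7.1948  r=-3.7248  x^+=5.6751  v^+=2.7760  a^+=0.0377
step 7: x_pred=7.9361  r=-5.5461  x^+=5.6733  v^+=0.2458  a^+=-0.4018
step 8: x_pred=5.7406  r=-6.8306  x^+=2.9537  v^+=-3.2335  a^+=-0.9432

a_post = -0.9432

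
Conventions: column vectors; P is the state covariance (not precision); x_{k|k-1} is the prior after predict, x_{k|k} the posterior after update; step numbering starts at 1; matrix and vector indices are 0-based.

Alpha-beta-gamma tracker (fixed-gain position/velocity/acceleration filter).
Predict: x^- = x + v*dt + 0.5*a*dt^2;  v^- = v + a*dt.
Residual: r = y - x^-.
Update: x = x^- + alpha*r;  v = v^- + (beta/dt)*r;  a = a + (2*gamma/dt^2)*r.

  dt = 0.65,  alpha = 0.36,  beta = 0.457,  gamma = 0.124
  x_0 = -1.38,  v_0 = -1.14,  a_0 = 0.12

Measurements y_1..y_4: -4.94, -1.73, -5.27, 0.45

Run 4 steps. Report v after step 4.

step 1: x_pred=-2.0957  r=-2.8444  x^+=-3.1196  v^+=-3.0618  a^+=-1.5496
step 2: x_pred=-5.4371  r=3.7071  x^+=-4.1026  v^+=-1.4626  a^+=0.6264
step 3: x_pred=-4.9209  r=-0.3491  x^+=-5.0466  v^+=-1.3009  a^+=0.4215
step 4: x_pred=-5.8031  r=6.2531  x^+=-3.5520  v^+=3.3696  a^+=4.0920

v_post = 3.3696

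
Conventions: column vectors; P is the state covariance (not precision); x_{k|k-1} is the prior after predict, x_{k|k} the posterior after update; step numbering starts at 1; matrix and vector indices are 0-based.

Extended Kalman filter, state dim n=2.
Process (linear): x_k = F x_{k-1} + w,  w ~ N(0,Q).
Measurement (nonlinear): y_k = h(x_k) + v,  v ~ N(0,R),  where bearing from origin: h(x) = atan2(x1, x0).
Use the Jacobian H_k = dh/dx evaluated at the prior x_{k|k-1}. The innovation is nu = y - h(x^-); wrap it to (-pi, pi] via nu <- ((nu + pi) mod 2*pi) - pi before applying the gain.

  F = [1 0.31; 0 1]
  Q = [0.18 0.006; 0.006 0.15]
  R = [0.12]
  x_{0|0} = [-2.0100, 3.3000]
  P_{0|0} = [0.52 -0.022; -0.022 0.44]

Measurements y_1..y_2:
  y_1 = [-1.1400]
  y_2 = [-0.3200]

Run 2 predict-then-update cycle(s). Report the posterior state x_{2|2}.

step 1: x^-=[-0.9870, 3.3000]  P^-=[0.7286 0.1204; 0.1204 0.5900]  H_jac=[-0.2781 -0.0832]  S=[0.1860]  K=[-1.1433; -0.4439]  nu=[-3.0014]  x^+=[2.4445, 4.6322]  P^+=[0.4855 0.0260; 0.0260 0.5533]
step 2: x^-=[3.8805, 4.6322]  P^-=[0.7348 0.2035; 0.2035 0.7033]  H_jac=[-0.1269 0.1063]  S=[0.1343]  K=[-0.5331; 0.3644]  nu=[-1.1935]  x^+=[4.5167, 4.1974]  P^+=[0.6966 0.2296; 0.2296 0.6855]

x_post = [4.5167, 4.1974]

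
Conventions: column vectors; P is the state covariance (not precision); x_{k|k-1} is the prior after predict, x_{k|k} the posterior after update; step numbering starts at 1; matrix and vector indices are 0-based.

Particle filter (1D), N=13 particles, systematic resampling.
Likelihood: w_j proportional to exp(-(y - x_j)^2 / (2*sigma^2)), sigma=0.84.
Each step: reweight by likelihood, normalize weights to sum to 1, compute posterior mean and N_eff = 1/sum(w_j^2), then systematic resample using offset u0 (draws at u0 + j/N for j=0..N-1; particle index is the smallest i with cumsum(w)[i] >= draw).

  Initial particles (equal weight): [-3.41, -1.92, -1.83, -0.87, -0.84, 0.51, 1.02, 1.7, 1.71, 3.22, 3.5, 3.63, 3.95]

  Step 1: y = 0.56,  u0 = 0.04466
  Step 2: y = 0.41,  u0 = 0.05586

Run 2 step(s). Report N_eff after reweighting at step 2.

step 1: w=[0.0000, 0.0040, 0.0055, 0.0740, 0.0786, 0.3145, 0.2712, 0.1255, 0.1234, 0.0021, 0.0007, 0.0004, 0.0001]  mean=0.7242  Neff=4.6477  idx=[3, 4, 5, 5, 5, 5, 6, 6, 6, 6, 7, 8, 8]
step 2: w=[0.0364, 0.0384, 0.1155, 0.1155, 0.1155, 0.1155, 0.0893, 0.0893, 0.0893, 0.0893, 0.0358, 0.0351, 0.0351]  mean=0.7169  Neff=10.8940  idx=[1, 2, 3, 3, 4, 5, 5, 6, 7, 8, 9, 10, 12]

N_eff = 10.8940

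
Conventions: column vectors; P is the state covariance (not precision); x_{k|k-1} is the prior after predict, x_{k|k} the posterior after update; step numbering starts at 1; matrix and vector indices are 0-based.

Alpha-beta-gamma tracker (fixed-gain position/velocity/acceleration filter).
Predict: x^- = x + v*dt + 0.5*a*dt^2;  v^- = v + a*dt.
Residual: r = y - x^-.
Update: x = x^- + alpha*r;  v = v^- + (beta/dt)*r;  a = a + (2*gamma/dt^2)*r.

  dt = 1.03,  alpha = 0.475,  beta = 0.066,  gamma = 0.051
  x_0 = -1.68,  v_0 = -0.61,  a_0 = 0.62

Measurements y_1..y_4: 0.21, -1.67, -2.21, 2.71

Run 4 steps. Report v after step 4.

v_post = 2.0753

step 1: x_pred=-1.9794  r=2.1894  x^+=-0.9394  v^+=0.1689  a^+=0.8305
step 2: x_pred=-0.3249  r=-1.3451  x^+=-0.9638  v^+=0.9381  a^+=0.7012
step 3: x_pred=0.3744  r=-2.5844  x^+=-0.8532  v^+=1.4947  a^+=0.4527
step 4: x_pred=0.9265  r=1.7835  x^+=1.7737  v^+=2.0753  a^+=0.6242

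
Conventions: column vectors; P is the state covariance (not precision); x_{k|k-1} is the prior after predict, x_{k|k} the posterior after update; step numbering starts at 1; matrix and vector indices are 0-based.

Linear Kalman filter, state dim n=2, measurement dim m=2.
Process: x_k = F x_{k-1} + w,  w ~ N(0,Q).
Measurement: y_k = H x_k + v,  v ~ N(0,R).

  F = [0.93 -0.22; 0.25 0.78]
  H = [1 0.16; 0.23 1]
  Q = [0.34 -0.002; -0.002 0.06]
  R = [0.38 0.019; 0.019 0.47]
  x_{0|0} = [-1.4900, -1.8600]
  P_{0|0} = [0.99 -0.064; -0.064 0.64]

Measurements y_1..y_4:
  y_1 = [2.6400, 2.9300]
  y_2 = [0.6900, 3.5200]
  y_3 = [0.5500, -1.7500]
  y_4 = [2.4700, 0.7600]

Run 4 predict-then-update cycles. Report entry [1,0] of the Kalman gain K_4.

K[1,0] = -0.0006

step 1: x^-=[-0.9765, -1.8233]  P^-=[1.2534 0.0754; 0.0754 0.4863]  S=[1.6700 0.4633; 0.4633 1.0573]  K=[0.7540 0.0136; -0.0460 0.4965]  nu=[3.9082, 4.9779]  x^+=[2.0381, 0.4685]  P^+=[0.2943 -0.0470; -0.0470 0.2433]
step 2: x^-=[1.7923, 0.8750]  P^-=[0.6255 -0.0068; -0.0068 0.2081]  S=[1.0087 0.1891; 0.1891 0.7080]  K=[0.6135 0.0297; -0.0299 0.2997]  nu=[-1.2423, 2.2328]  x^+=[1.0965, 1.5812]  P^+=[0.2384 -0.0292; -0.0292 0.1470]
step 3: x^-=[0.6719, 1.5075]  P^-=[0.5652 0.0086; 0.0086 0.1529]  S=[0.9519 0.1824; 0.1824 0.6568]  K=[0.5860 0.0483; -0.0110 0.2389]  nu=[-0.3631, -3.4120]  x^+=[0.2943, 0.6962]  P^+=[0.2265 -0.0183; -0.0183 0.1163]
step 4: x^-=[0.1205, 0.6166]  P^-=[0.5490 0.0185; 0.0185 0.1378]  S=[0.9384 0.1865; 0.1865 0.6453]  K=[0.5767 0.0577; -0.0006 0.2203]  nu=[2.2508, 0.1156]  x^+=[1.4253, 0.6408]  P^+=[0.2223 -0.0131; -0.0131 0.1065]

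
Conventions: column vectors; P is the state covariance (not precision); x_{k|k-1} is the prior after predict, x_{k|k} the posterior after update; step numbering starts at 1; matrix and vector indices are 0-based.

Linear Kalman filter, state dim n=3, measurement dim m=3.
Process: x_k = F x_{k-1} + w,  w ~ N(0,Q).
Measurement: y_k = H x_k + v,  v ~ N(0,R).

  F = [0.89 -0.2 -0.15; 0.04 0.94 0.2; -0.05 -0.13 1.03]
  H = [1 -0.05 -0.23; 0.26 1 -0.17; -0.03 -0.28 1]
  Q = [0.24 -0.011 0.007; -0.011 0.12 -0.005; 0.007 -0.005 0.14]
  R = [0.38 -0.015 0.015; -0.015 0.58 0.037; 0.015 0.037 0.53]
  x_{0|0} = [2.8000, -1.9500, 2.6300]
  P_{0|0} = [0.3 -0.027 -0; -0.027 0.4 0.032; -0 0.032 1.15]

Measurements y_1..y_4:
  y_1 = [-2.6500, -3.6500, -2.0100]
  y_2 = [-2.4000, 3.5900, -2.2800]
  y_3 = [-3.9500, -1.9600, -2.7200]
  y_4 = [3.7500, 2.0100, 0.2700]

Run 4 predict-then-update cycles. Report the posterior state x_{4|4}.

step 1: x^-=[2.4875, -1.1950, 2.8224]  P^-=[0.5310 -0.1382 -0.1767; -0.1382 0.5299 0.2140; -0.1767 0.2140 1.3586]  S=[1.0843 0.0065 -0.4424; 0.0065 1.0561 -0.1550; -0.4424 -0.1550 1.8191]  K=[0.5551 0.0327 0.0531; -0.1876 0.4389 0.0301; -0.1859 0.0406 0.6751]  nu=[-4.5481, -2.6219, -5.0924]  x^+=[-0.3936, -1.6456, 0.1234]  P^+=[0.2171 -0.0381 0.0335; -0.0381 0.2868 0.1086; 0.0335 0.1086 0.3879]
step 2: x^-=[-0.0396, -1.5380, 0.3607]  P^-=[0.4433 -0.1143 -0.0404; -0.1143 0.4278 0.1447; -0.0404 0.1447 0.5239]  S=[0.8854 -0.0363 -0.1195; -0.0363 0.9478 -0.0226; -0.1195 -0.0226 1.0073]  K=[0.5244 0.0293 0.0414; -0.1728 0.3878 0.0164; -0.1245 0.0541 0.4675]  nu=[-2.3543, 5.1996, -3.0725]  x^+=[-1.2491, 0.8349, -0.5015]  P^+=[0.2036 -0.0378 0.0264; -0.0378 0.2533 0.0902; 0.0264 0.0902 0.2740]
step 3: x^-=[-1.2035, 0.6346, -0.5626]  P^-=[0.4294 -0.1027 -0.0262; -0.1027 0.3866 0.1079; -0.0262 0.1079 0.4081]  S=[0.8568 -0.0260 -0.0826; -0.0260 0.9197 -0.0273; -0.0826 -0.0273 0.9082]  K=[0.5187 0.0303 0.0367; -0.1603 0.3669 -0.0005; -0.1058 0.0436 0.4086]  nu=[-2.8442, -2.3773, -2.0158]  x^+=[-2.8247, 0.2195, -1.1893]  P^+=[0.2009 -0.0370 0.0240; -0.0370 0.2378 0.0763; 0.0240 0.0763 0.2387]
step 4: x^-=[-2.3795, -0.1445, -1.1123]  P^-=[0.4253 -0.0960 -0.0208; -0.0960 0.3663 0.0893; -0.0208 0.0893 0.3744]  S=[0.8473 -0.0179 -0.0716; -0.0179 0.9074 -0.0346; -0.0716 -0.0346 0.8831]  K=[0.5170 0.0315 0.0356; -0.1526 0.3560 -0.0102; -0.0977 0.0353 0.3898]  nu=[5.8664, 2.5841, 1.2704]  x^+=[0.7800, -0.1324, -1.0992]  P^+=[0.2002 -0.0362 0.0237; -0.0362 0.2295 0.0687; 0.0237 0.0687 0.2264]

x_post = [0.7800, -0.1324, -1.0992]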